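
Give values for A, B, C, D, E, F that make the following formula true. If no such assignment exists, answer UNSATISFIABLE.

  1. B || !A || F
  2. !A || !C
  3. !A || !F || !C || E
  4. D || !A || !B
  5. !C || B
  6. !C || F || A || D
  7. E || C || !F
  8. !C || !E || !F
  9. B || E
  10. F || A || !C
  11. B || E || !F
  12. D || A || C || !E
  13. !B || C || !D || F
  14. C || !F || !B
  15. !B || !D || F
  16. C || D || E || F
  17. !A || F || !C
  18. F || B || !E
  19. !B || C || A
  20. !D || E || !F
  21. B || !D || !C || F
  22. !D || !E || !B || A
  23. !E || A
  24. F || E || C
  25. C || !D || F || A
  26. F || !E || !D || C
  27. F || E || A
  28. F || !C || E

Try A = false.
From the singleton clause (!E), E = false.
From the singleton clause (B), B = true.
From the singleton clause (C), C = true.
From the singleton clause (F), F = true.
From the singleton clause (!D), D = false.
This assignment satisfies each clause.

A: false, B: true, C: true, D: false, E: false, F: true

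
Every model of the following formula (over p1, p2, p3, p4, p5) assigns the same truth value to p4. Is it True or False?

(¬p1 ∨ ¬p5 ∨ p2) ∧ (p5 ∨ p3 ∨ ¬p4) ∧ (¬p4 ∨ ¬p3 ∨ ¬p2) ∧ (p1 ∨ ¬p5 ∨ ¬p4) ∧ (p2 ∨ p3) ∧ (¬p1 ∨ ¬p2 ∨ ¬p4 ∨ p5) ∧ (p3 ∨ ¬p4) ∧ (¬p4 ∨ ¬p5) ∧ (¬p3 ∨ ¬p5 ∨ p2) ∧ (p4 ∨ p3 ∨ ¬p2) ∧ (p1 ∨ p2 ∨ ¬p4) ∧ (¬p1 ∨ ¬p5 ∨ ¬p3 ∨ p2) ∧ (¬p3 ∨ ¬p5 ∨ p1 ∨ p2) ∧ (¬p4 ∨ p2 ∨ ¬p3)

False

Suppose p4 = True.
(p3) alone gives p3 = True.
(¬p2) alone gives p2 = False.
Now (p2) is unsatisfied and unit — conflict.
So every satisfying assignment has p4 = False.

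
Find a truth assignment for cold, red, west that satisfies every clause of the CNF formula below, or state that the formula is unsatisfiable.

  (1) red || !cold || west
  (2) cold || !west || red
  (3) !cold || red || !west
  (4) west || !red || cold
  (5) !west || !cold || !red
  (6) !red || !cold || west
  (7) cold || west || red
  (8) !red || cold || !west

Branch on red: set red = true.
Branch on west: set west = true.
Unit clause (!cold) forces cold = false.
But (cold) is also a unit clause — contradiction.
Backtrack on west: now try west = false.
Unit clause (cold) forces cold = true.
But (!cold) is also a unit clause — contradiction.
Either choice for west ends in contradiction.
Backtrack on red: now try red = false.
Branch on cold: set cold = false.
Unit clause (!west) forces west = false.
But (west) is also a unit clause — contradiction.
Backtrack on cold: now try cold = true.
Unit clause (west) forces west = true.
But (!west) is also a unit clause — contradiction.
Either choice for cold ends in contradiction.
Either choice for red ends in contradiction.

UNSATISFIABLE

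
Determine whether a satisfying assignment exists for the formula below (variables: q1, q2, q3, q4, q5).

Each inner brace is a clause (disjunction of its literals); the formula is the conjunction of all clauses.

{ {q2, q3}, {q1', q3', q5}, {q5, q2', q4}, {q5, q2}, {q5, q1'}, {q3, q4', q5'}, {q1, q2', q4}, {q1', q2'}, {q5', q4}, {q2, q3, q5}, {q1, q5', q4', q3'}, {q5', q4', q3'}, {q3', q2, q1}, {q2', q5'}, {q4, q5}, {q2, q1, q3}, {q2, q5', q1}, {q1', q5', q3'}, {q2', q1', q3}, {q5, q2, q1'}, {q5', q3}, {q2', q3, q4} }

Try q2 = 1.
From the singleton clause (q1'), q1 = 0.
From the singleton clause (q4), q4 = 1.
From the singleton clause (q5'), q5 = 0.
All clauses hold; q3 can take either value.
A satisfying assignment: q1: 0,  q2: 1,  q3: 1,  q4: 1,  q5: 0.

Yes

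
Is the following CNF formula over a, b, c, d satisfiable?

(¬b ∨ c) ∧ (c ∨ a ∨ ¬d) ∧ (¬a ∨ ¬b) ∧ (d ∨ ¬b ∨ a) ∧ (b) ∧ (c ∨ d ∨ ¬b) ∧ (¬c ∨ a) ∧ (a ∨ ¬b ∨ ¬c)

(b) alone gives b = True.
(c) alone gives c = True.
(¬a) alone gives a = False.
But (a) is also a unit clause — contradiction.
No assignment satisfies every clause.

No, unsatisfiable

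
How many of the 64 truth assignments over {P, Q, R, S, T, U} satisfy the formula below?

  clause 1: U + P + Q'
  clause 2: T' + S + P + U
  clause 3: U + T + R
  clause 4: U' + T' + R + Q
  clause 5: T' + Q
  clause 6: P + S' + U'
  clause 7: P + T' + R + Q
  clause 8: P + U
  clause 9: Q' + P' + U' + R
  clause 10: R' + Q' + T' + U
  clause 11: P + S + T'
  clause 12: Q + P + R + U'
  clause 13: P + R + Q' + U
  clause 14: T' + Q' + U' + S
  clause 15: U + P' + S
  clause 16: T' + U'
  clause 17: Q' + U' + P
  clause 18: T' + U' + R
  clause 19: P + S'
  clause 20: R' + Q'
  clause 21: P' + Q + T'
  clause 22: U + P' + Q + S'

There are 2^6 = 64 truth assignments over (P, Q, R, S, T, U).
Split on R. With R = 1, the clauses containing R are satisfied and R' drops from the rest; 3 of the 2^5 = 32 assignments to the other variables satisfy what remains.
With R = 0, by the same count on the reduced clause set, 3 assignments work.
Total: 3 + 3 = 6.

6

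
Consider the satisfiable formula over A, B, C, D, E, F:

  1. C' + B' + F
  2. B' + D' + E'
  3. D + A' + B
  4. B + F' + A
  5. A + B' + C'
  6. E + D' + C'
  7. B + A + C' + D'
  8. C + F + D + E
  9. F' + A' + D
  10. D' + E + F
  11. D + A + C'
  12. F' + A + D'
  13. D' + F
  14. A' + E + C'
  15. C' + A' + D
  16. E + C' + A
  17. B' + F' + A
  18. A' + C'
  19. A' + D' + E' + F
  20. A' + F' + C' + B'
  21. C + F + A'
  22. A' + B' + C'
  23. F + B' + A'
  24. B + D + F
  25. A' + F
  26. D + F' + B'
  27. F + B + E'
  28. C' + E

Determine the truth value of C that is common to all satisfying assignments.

False

Suppose C = 1.
The clause (A') is unit, so A = 0.
The clause (B') is unit, so B = 0.
The clause (F') is unit, so F = 0.
The clause (D') is unit, so D = 0.
That conflicts with the unit clause (D).
So every satisfying assignment has C = False.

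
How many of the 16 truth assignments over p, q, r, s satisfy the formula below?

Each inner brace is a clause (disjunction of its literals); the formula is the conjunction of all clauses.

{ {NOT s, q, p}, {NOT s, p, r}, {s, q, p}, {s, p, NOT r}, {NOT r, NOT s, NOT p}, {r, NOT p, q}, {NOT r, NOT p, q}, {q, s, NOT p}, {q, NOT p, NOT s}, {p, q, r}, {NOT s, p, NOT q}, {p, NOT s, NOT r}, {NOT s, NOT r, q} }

4

There are 2^4 = 16 truth assignments over (p, q, r, s).
Check each against the 13 clauses (columns in the order p, q, r, s):
  F F F F  ✗ fails (s OR q OR p)
  F F F T  ✗ fails (NOT s OR q OR p)
  F F T F  ✗ fails (s OR q OR p)
  F F T T  ✗ fails (NOT s OR q OR p)
  F T F F  ✓ satisfies all
  F T F T  ✗ fails (NOT s OR p OR r)
  F T T F  ✗ fails (s OR p OR NOT r)
  F T T T  ✗ fails (NOT s OR p OR NOT q)
  T F F F  ✗ fails (r OR NOT p OR q)
  T F F T  ✗ fails (r OR NOT p OR q)
  T F T F  ✗ fails (NOT r OR NOT p OR q)
  T F T T  ✗ fails (NOT r OR NOT s OR NOT p)
  T T F F  ✓ satisfies all
  T T F T  ✓ satisfies all
  T T T F  ✓ satisfies all
  T T T T  ✗ fails (NOT r OR NOT s OR NOT p)
4 of the 16 rows are models.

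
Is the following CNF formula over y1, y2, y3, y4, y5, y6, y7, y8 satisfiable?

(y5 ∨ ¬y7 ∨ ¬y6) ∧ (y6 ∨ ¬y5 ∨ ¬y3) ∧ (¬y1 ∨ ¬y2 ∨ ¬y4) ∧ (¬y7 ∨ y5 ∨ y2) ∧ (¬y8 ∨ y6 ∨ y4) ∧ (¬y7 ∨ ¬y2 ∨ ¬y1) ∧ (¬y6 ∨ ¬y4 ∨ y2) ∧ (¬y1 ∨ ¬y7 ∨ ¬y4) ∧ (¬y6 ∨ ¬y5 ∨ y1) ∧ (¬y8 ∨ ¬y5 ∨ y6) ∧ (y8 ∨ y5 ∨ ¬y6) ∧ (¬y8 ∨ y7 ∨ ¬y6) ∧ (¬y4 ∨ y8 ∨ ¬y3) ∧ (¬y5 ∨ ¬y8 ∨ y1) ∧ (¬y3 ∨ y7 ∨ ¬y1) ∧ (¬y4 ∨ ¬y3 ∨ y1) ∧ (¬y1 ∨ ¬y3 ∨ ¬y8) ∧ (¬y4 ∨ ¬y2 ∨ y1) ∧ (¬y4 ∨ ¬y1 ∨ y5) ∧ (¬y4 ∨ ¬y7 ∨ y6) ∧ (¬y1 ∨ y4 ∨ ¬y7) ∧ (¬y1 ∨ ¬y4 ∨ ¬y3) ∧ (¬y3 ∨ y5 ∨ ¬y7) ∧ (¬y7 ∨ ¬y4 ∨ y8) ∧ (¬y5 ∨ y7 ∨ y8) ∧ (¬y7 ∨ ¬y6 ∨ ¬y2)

Yes

Case y5 = True:
Case y6 = False:
The clause (¬y3) is unit, so y3 = False.
The clause (¬y8) is unit, so y8 = False.
The clause (y7) is unit, so y7 = True.
The clause (¬y4) is unit, so y4 = False.
The clause (¬y1) is unit, so y1 = False.
Every clause is now satisfied; y2 is unconstrained.
A satisfying assignment: y1: False, y2: False, y3: False, y4: False, y5: True, y6: False, y7: True, y8: False.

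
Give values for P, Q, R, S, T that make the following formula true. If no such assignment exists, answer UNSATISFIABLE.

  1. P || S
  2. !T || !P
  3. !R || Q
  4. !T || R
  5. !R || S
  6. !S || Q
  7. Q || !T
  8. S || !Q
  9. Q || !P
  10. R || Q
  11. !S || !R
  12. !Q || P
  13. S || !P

Case P = true:
From the singleton clause (!T), T = false.
From the singleton clause (Q), Q = true.
From the singleton clause (S), S = true.
From the singleton clause (!R), R = false.
Every clause now holds.

P: true; Q: true; R: false; S: true; T: false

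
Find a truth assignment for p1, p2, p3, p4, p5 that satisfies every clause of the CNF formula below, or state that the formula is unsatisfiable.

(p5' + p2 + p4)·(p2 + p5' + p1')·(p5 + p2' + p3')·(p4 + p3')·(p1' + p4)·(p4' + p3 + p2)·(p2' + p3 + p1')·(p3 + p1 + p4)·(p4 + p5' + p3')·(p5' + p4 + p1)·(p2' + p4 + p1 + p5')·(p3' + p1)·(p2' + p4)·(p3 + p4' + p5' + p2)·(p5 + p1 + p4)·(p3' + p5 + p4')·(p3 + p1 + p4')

Try p4 = 1.
Try p3 = 1.
From the singleton clause (p1), p1 = 1.
From the singleton clause (p5), p5 = 1.
From the singleton clause (p2), p2 = 1.
All clauses are satisfied.

p1: 1, p2: 1, p3: 1, p4: 1, p5: 1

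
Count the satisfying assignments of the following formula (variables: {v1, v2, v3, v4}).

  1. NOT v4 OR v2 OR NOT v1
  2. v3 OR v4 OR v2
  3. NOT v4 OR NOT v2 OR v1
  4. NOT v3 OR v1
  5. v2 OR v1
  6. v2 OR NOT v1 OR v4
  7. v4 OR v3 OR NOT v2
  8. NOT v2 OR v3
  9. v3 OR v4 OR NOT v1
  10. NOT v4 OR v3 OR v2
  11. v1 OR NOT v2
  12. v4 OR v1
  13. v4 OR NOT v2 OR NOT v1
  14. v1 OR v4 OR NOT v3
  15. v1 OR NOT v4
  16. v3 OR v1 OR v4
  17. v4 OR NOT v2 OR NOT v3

There are 2^4 = 16 truth assignments over (v1, v2, v3, v4).
Split on v3. With v3 = true, the clauses containing v3 are satisfied and NOT v3 drops from the rest; 1 of the 2^3 = 8 assignments to the other variables satisfy what remains.
With v3 = false, by the same count on the reduced clause set, 0 assignments work.
(One model: v1=T, v2=T, v3=T, v4=T.)
Total: 1 + 0 = 1.

1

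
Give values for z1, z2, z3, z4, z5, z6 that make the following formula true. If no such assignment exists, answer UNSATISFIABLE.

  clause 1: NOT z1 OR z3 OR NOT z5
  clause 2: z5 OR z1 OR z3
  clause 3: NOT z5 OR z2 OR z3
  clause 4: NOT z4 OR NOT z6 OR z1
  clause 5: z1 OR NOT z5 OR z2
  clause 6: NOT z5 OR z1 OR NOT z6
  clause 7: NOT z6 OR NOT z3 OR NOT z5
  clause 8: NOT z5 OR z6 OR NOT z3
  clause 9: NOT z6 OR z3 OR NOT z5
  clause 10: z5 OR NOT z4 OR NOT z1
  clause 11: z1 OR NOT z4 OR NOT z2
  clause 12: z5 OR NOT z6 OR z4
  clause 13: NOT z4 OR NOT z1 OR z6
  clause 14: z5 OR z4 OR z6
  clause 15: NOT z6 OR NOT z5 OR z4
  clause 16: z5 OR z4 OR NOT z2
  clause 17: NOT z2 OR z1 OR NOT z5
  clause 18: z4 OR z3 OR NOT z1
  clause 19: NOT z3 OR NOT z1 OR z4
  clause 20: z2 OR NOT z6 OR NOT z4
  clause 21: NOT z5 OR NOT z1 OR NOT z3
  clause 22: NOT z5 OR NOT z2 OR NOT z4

z1: false; z2: false; z3: true; z4: true; z5: false; z6: false

Branch on z1: set z1 = false.
Branch on z5: set z5 = false.
(z3) alone gives z3 = true.
Branch on z4: set z4 = true.
(NOT z6) alone gives z6 = false.
(NOT z2) alone gives z2 = false.
Every clause now holds.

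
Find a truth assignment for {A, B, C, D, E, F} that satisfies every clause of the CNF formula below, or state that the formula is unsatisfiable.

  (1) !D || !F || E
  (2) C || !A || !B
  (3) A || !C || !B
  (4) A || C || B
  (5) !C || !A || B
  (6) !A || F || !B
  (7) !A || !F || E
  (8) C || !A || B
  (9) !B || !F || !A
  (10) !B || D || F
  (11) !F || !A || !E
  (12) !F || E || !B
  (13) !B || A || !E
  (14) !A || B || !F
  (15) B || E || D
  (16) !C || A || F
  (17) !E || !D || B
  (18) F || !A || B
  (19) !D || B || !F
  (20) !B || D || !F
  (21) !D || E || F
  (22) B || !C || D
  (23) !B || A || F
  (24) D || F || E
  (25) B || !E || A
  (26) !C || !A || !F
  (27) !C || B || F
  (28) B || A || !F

UNSATISFIABLE

Branch on D: set D = false.
Branch on B: set B = false.
Unit clause (E) forces E = true.
Unit clause (!C) forces C = false.
Unit clause (A) forces A = true.
That conflicts with the unit clause (!A).
Backtrack on B: now try B = true.
Unit clause (F) forces F = true.
That conflicts with the unit clause (!F).
Either choice for B ends in contradiction.
Backtrack on D: now try D = true.
Branch on F: set F = false.
Unit clause (E) forces E = true.
Unit clause (B) forces B = true.
Unit clause (!A) forces A = false.
That conflicts with the unit clause (A).
Backtrack on F: now try F = true.
Unit clause (E) forces E = true.
Unit clause (!A) forces A = false.
Unit clause (!B) forces B = false.
That conflicts with the unit clause (B).
Either choice for F ends in contradiction.
Either choice for D ends in contradiction.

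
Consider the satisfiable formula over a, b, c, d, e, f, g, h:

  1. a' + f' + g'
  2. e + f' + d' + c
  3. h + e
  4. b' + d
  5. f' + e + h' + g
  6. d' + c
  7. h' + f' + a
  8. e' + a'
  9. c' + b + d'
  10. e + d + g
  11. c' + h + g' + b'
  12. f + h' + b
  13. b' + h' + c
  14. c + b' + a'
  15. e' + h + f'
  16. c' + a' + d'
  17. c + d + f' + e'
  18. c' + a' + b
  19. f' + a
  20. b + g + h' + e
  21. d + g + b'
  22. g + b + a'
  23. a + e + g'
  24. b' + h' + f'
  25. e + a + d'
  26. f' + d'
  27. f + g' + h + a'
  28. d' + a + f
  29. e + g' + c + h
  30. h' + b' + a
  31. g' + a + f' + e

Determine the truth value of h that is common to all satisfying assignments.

False

Suppose h = 1.
Branch on b: set b = 0.
The clause (f) is unit, so f = 1.
The clause (a) is unit, so a = 1.
The clause (g') is unit, so g = 0.
But (g) is also a unit clause — contradiction.
That branch fails; take b = 1 instead.
The clause (d) is unit, so d = 1.
The clause (c) is unit, so c = 1.
The clause (a') is unit, so a = 0.
But (a) is also a unit clause — contradiction.
Neither b = 1 nor b = 0 works.
So every satisfying assignment has h = False.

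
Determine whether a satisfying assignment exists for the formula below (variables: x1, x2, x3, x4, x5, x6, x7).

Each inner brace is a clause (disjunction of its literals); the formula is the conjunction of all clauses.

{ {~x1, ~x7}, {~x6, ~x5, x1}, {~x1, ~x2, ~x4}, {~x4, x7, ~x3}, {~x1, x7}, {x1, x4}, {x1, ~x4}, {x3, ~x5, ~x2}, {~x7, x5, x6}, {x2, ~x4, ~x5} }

No

Branch on x1: set x1 = 0.
The clause (x4) is unit, so x4 = 1.
Now (~x4) is unsatisfied and unit — conflict.
So x1 must be the other value — set x1 = 1.
The clause (~x7) is unit, so x7 = 0.
Now (x7) is unsatisfied and unit — conflict.
Both values of x1 lead to a conflict.
No assignment satisfies every clause.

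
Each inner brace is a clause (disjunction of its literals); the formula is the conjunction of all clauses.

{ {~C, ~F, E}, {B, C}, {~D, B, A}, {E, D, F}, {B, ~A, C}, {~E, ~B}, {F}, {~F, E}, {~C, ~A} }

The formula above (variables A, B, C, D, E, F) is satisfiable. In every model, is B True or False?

False

Suppose B = 1.
(~E) alone gives E = 0.
(F) alone gives F = 1.
But (~F) is also a unit clause — contradiction.
So every satisfying assignment has B = False.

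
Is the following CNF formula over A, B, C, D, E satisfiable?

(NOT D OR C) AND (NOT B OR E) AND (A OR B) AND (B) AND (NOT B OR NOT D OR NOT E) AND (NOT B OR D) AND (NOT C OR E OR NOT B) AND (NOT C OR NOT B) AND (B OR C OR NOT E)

(B) alone gives B = true.
(E) alone gives E = true.
(NOT D) alone gives D = false.
But (D) is also a unit clause — contradiction.
No assignment satisfies every clause.

Unsatisfiable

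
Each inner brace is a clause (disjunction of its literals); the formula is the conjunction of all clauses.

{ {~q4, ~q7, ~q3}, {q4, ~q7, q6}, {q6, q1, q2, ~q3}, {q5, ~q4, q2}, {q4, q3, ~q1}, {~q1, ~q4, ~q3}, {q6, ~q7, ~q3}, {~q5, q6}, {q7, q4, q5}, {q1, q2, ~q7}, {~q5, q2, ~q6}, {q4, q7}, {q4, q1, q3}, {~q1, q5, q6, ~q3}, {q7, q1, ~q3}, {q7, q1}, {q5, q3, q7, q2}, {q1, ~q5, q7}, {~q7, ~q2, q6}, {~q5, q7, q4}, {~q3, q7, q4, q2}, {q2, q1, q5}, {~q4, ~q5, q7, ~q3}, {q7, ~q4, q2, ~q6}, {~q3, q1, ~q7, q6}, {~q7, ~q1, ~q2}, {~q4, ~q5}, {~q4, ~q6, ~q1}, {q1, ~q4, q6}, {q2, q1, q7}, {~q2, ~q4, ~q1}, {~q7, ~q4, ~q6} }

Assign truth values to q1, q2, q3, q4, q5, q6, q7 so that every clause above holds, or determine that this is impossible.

Suppose q5 = 1.
The clause (q6) is unit, so q6 = 1.
The clause (q2) is unit, so q2 = 1.
The clause (~q4) is unit, so q4 = 0.
The clause (q7) is unit, so q7 = 1.
The clause (~q1) is unit, so q1 = 0.
The clause (q3) is unit, so q3 = 1.
Every clause now holds.

q1 ↦ 0; q2 ↦ 1; q3 ↦ 1; q4 ↦ 0; q5 ↦ 1; q6 ↦ 1; q7 ↦ 1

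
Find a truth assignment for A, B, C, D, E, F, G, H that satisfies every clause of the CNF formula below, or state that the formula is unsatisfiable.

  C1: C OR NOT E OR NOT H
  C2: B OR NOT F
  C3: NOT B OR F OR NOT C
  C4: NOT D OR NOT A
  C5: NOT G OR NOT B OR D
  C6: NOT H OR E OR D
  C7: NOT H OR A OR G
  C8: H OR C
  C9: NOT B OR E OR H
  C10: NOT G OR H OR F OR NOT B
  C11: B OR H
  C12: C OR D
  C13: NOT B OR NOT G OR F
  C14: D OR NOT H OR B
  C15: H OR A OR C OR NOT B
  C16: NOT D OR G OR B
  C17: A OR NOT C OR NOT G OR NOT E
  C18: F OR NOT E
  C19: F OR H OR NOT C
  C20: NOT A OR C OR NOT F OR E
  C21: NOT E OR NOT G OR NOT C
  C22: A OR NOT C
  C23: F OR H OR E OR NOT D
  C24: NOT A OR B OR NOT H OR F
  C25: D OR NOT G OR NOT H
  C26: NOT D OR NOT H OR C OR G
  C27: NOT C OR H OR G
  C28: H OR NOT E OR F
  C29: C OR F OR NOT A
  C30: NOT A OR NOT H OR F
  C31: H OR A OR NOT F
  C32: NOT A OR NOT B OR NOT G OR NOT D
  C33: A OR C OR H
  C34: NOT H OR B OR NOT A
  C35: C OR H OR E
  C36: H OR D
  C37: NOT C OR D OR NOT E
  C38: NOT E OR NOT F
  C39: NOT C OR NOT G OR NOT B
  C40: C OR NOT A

A=false,  B=true,  C=false,  D=true,  E=false,  F=true,  G=true,  H=true

Case B = true:
Case F = true:
From the singleton clause (NOT E), E = false.
From the singleton clause (H), H = true.
From the singleton clause (D), D = true.
From the singleton clause (NOT A), A = false.
From the singleton clause (G), G = true.
From the singleton clause (NOT C), C = false.
Every clause now holds.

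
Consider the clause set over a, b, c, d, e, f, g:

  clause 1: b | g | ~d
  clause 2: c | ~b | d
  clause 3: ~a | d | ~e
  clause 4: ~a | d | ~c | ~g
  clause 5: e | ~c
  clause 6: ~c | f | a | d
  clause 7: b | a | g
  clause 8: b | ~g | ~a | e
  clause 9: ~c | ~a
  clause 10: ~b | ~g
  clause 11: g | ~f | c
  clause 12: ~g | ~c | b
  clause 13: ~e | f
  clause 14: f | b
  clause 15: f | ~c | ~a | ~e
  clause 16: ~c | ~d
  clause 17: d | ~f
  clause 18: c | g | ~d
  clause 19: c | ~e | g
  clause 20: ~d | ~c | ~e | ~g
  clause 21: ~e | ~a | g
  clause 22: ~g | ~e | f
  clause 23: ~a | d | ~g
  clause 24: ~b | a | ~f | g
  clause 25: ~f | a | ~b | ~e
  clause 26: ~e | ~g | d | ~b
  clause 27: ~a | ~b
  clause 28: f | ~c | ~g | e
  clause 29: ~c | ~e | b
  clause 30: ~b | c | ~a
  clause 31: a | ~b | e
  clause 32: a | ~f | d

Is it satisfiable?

Satisfiable

Branch on e: set e = 1.
The clause (f) is unit, so f = 1.
The clause (d) is unit, so d = 1.
The clause (~c) is unit, so c = 0.
The clause (g) is unit, so g = 1.
The clause (~b) is unit, so b = 0.
All clauses hold; a can take either value.
A satisfying assignment: a ↦ 1, b ↦ 0, c ↦ 0, d ↦ 1, e ↦ 1, f ↦ 1, g ↦ 1.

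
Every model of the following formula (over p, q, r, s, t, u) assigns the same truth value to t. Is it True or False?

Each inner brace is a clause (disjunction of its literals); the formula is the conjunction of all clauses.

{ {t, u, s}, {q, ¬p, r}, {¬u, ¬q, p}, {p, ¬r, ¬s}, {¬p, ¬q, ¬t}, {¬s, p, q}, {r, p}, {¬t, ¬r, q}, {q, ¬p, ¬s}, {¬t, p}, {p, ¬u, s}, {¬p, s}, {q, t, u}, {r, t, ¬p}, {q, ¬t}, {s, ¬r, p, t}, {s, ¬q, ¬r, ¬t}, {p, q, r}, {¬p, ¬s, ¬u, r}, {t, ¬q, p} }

False

Suppose t = True.
The clause (p) is unit, so p = True.
The clause (¬q) is unit, so q = False.
But (q) is also a unit clause — contradiction.
So every satisfying assignment has t = False.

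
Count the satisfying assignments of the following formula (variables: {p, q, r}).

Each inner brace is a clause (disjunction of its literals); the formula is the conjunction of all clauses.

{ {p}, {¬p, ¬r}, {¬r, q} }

2

There are 2^3 = 8 truth assignments over (p, q, r).
Check each against the 3 clauses (columns in the order p, q, r):
  F F F  ✗ fails (p)
  F F T  ✗ fails (p)
  F T F  ✗ fails (p)
  F T T  ✗ fails (p)
  T F F  ✓ satisfies all
  T F T  ✗ fails (¬p ∨ ¬r)
  T T F  ✓ satisfies all
  T T T  ✗ fails (¬p ∨ ¬r)
2 of the 8 rows are models.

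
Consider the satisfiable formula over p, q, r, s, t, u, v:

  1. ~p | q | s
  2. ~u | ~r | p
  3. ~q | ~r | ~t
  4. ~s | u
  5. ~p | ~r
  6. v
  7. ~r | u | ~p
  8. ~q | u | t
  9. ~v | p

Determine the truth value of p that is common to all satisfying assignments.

Suppose p = 0.
Unit clause (v) forces v = 1.
But (~v) is also a unit clause — contradiction.
So every satisfying assignment has p = True.

True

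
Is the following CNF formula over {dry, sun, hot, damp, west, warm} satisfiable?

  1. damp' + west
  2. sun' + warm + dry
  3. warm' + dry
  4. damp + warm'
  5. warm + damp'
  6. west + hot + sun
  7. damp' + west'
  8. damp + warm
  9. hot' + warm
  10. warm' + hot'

No

Suppose damp = 0.
(warm') alone gives warm = 0.
Now (warm) is unsatisfied and unit — conflict.
Backtrack on damp: now try damp = 1.
(west) alone gives west = 1.
Now (west') is unsatisfied and unit — conflict.
Either choice for damp ends in contradiction.
No assignment satisfies every clause.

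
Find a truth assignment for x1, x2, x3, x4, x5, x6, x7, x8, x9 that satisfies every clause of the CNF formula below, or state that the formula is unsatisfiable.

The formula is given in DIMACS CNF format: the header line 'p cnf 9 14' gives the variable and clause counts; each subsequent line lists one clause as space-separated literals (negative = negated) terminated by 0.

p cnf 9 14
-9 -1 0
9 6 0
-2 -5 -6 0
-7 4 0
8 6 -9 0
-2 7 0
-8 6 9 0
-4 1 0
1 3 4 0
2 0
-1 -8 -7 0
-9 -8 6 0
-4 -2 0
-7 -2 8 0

From the singleton clause (x2), x2 = True.
From the singleton clause (x7), x7 = True.
From the singleton clause (x4), x4 = True.
But (¬x4) is also a unit clause — contradiction.

UNSATISFIABLE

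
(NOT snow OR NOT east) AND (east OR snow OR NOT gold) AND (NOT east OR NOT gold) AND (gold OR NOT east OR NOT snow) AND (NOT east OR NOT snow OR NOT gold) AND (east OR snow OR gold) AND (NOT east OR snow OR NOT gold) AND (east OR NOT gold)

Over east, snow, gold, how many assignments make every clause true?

There are 2^3 = 8 truth assignments over (east, snow, gold).
Split on snow. With snow = true, the clauses containing snow are satisfied and NOT snow drops from the rest; 1 of the 2^2 = 4 assignments to the other variables satisfy what remains.
With snow = false, by the same count on the reduced clause set, 1 assignment works.
(One model: east=F, snow=T, gold=F.)
Total: 1 + 1 = 2.

2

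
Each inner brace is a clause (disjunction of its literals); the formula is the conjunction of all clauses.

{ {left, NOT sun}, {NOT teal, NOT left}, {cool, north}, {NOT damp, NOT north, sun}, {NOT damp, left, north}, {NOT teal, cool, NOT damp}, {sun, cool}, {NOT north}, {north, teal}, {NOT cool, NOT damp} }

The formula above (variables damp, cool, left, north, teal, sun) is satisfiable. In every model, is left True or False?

False

Suppose left = true.
Unit clause (NOT teal) forces teal = false.
Unit clause (NOT north) forces north = false.
But (north) is also a unit clause — contradiction.
So every satisfying assignment has left = False.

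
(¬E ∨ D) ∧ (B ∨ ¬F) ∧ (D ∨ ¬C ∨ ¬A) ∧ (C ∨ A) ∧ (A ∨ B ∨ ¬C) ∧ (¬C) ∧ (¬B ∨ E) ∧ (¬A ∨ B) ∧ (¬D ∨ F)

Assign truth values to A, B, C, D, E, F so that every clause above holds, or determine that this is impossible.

(¬C) alone gives C = False.
(A) alone gives A = True.
(B) alone gives B = True.
(E) alone gives E = True.
(D) alone gives D = True.
(F) alone gives F = True.
This assignment satisfies each clause.

A ↦ True,  B ↦ True,  C ↦ False,  D ↦ True,  E ↦ True,  F ↦ True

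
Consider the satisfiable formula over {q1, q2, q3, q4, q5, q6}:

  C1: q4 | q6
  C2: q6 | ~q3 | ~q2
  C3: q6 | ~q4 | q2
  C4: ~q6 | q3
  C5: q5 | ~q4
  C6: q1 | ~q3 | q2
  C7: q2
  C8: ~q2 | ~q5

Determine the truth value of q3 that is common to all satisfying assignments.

True

Suppose q3 = 0.
(~q6) alone gives q6 = 0.
(q4) alone gives q4 = 1.
(q2) alone gives q2 = 1.
(q5) alone gives q5 = 1.
Now (~q5) is unsatisfied and unit — conflict.
So every satisfying assignment has q3 = True.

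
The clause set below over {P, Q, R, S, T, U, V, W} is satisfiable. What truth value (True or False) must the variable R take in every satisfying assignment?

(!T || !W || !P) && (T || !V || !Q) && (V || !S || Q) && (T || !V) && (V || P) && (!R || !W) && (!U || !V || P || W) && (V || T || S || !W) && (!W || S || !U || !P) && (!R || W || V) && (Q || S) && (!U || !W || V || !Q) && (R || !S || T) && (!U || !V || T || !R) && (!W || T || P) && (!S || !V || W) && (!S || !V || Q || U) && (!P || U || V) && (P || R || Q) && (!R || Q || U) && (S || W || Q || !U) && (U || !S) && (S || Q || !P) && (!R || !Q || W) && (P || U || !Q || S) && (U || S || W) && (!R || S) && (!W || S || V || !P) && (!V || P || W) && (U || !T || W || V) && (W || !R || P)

False

Suppose R = true.
Unit clause (!W) forces W = false.
Unit clause (V) forces V = true.
Unit clause (T) forces T = true.
Unit clause (!S) forces S = false.
Now (S) is unsatisfied and unit — conflict.
So every satisfying assignment has R = False.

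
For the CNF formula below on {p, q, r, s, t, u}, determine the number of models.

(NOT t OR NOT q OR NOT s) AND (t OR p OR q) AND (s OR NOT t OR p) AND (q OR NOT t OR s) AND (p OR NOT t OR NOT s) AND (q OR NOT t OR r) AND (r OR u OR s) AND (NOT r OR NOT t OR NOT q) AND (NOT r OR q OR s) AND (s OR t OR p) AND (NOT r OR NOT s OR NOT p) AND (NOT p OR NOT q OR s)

9

There are 2^6 = 64 truth assignments over (p, q, r, s, t, u).
Split on t. With t = true, the clauses containing t are satisfied and NOT t drops from the rest; 0 of the 2^5 = 32 assignments to the other variables satisfy what remains.
With t = false, by the same count on the reduced clause set, 9 assignments work.
Total: 0 + 9 = 9.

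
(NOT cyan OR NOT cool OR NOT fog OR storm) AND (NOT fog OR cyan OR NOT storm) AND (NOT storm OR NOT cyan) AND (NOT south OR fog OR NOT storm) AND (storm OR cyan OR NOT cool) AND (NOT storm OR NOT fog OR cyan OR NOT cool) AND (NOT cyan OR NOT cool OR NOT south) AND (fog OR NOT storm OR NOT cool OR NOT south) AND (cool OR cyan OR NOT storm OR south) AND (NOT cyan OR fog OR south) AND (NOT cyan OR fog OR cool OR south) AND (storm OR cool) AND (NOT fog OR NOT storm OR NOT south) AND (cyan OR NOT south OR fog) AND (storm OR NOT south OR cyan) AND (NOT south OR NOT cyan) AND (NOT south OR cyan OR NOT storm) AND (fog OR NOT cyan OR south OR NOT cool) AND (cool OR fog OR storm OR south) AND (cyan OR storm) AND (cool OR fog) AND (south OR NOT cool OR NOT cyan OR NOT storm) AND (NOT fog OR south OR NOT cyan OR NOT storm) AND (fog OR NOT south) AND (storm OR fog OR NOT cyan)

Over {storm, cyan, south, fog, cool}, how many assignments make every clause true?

There are 2^5 = 32 truth assignments over (storm, cyan, south, fog, cool).
Split on fog. With fog = true, the clauses containing fog are satisfied and NOT fog drops from the rest; 0 of the 2^4 = 16 assignments to the other variables satisfy what remains.
With fog = false, by the same count on the reduced clause set, 1 assignment works.
Total: 0 + 1 = 1.

1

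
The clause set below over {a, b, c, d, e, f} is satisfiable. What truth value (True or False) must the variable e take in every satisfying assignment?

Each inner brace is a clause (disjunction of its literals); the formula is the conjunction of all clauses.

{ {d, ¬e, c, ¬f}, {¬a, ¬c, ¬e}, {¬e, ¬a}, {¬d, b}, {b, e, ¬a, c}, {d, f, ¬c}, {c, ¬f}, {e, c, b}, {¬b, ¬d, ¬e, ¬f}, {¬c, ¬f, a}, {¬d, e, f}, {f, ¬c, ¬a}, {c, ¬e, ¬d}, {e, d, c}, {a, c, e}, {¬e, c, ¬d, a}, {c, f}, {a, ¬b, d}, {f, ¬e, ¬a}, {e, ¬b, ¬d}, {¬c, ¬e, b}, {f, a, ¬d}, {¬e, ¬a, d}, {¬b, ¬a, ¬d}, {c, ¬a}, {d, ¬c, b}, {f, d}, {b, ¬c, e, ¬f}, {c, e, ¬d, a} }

False

Suppose e = True.
The clause (¬a) is unit, so a = False.
Branch on d: set d = False.
The clause (¬b) is unit, so b = False.
The clause (¬c) is unit, so c = False.
The clause (¬f) is unit, so f = False.
That conflicts with the unit clause (f).
Backtrack on d: now try d = True.
The clause (b) is unit, so b = True.
The clause (¬f) is unit, so f = False.
That conflicts with the unit clause (f).
Either choice for d ends in contradiction.
So every satisfying assignment has e = False.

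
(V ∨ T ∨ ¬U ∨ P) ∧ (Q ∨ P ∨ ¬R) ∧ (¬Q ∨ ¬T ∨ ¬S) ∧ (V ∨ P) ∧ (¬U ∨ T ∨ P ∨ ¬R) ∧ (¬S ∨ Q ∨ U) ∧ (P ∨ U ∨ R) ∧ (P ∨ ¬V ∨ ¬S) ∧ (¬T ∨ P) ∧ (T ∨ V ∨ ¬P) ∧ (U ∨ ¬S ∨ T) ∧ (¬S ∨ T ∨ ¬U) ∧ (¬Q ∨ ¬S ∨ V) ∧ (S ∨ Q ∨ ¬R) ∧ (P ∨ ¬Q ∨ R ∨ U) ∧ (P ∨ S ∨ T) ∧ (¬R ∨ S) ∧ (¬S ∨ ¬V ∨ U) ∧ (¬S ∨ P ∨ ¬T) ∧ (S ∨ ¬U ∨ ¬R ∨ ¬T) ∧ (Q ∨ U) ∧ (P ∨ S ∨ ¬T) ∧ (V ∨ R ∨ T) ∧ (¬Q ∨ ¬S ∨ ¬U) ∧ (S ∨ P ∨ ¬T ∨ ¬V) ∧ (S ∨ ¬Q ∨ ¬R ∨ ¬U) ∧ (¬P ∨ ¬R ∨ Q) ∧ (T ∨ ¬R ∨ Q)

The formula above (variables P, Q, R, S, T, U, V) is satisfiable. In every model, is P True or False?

Suppose P = False.
The clause (V) is unit, so V = True.
The clause (¬S) is unit, so S = False.
The clause (¬T) is unit, so T = False.
Now (T) is unsatisfied and unit — conflict.
So every satisfying assignment has P = True.

True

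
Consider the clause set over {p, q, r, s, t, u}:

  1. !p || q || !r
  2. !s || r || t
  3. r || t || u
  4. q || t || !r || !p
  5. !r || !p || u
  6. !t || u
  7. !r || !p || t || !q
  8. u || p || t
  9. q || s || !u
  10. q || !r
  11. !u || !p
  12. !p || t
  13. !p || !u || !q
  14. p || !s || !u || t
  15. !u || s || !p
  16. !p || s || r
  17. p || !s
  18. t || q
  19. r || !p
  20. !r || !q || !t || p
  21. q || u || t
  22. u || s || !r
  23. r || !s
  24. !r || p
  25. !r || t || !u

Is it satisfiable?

Satisfiable

Suppose t = true.
Unit clause (u) forces u = true.
Unit clause (!p) forces p = false.
Unit clause (!s) forces s = false.
Unit clause (q) forces q = true.
Unit clause (!r) forces r = false.
This assignment satisfies each clause.
A satisfying assignment: p=false, q=true, r=false, s=false, t=true, u=true.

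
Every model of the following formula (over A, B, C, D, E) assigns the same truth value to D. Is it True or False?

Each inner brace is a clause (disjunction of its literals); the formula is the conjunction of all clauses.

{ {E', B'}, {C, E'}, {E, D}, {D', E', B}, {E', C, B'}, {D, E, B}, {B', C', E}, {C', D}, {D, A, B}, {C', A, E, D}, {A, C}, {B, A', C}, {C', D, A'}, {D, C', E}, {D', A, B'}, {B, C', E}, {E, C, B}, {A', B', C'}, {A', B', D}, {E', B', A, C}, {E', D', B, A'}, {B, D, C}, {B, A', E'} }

True

Suppose D = 0.
(E) alone gives E = 1.
(B') alone gives B = 0.
(C) alone gives C = 1.
Now (C') is unsatisfied and unit — conflict.
So every satisfying assignment has D = True.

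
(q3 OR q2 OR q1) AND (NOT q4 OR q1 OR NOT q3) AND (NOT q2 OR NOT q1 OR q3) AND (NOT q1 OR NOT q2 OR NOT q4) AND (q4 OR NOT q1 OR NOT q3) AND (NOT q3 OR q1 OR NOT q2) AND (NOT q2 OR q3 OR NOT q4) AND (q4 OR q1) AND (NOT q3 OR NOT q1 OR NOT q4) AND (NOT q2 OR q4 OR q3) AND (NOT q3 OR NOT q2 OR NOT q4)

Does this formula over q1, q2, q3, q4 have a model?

Satisfiable

Case q4 = true:
Case q1 = true:
The clause (NOT q2) is unit, so q2 = false.
The clause (NOT q3) is unit, so q3 = false.
All clauses are satisfied.
A satisfying assignment: q1 ↦ true, q2 ↦ false, q3 ↦ false, q4 ↦ true.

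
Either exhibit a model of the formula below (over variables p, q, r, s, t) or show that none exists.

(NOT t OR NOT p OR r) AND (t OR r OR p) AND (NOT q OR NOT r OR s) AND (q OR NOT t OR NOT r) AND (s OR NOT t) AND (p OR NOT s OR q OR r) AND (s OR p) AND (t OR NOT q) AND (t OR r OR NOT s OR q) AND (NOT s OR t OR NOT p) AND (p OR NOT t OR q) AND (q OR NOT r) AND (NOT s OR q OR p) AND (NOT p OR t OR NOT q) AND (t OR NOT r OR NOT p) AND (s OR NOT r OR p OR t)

Branch on s: set s = true.
Branch on t: set t = true.
Branch on p: set p = true.
From the singleton clause (r), r = true.
From the singleton clause (q), q = true.
All clauses are satisfied.

p=true, q=true, r=true, s=true, t=true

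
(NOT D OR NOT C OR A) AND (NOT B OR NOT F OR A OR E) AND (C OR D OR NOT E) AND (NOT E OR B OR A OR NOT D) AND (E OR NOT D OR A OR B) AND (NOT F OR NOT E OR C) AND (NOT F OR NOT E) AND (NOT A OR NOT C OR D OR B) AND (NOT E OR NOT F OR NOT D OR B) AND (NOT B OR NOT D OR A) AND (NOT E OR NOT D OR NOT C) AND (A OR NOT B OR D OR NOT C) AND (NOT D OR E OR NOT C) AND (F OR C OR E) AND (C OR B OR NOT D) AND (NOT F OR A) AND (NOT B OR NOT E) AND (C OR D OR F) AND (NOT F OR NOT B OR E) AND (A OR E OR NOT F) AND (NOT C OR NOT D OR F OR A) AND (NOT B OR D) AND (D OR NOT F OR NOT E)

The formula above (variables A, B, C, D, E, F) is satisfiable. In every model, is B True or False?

Suppose B = true.
The clause (NOT E) is unit, so E = false.
The clause (NOT F) is unit, so F = false.
The clause (C) is unit, so C = true.
The clause (NOT D) is unit, so D = false.
But (D) is also a unit clause — contradiction.
So every satisfying assignment has B = False.

False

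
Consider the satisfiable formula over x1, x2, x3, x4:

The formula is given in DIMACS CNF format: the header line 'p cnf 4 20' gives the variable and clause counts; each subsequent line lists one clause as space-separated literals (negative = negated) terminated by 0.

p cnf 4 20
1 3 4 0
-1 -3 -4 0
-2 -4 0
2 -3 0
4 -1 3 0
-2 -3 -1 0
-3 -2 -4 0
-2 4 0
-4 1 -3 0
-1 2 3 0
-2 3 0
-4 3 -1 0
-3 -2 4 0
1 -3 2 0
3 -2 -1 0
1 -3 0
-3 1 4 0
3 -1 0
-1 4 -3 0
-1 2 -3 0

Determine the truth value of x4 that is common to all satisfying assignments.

Suppose x4 = False.
From the singleton clause (¬x2), x2 = False.
From the singleton clause (¬x3), x3 = False.
From the singleton clause (x1), x1 = True.
Now (¬x1) is unsatisfied and unit — conflict.
So every satisfying assignment has x4 = True.

True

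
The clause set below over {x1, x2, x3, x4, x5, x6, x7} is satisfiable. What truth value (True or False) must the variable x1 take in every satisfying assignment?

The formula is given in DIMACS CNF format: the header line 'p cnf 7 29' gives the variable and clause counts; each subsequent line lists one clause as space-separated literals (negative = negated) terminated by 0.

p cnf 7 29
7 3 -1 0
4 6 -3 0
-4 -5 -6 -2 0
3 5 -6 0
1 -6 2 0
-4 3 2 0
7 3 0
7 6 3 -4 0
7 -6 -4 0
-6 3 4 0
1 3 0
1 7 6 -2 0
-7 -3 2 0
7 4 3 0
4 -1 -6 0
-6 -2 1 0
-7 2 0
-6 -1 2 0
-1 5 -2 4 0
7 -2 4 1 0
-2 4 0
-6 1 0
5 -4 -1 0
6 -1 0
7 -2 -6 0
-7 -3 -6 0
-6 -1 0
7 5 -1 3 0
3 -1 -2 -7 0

Suppose x1 = True.
From the singleton clause (x6), x6 = True.
But (¬x6) is also a unit clause — contradiction.
So every satisfying assignment has x1 = False.

False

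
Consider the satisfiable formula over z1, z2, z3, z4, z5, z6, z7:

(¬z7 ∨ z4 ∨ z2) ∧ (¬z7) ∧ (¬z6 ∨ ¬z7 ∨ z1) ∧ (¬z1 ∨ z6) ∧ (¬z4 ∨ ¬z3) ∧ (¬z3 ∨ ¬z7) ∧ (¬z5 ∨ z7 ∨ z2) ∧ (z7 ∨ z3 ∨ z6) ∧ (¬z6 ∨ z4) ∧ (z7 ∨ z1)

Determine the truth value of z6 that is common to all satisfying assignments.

True

Suppose z6 = False.
The clause (¬z7) is unit, so z7 = False.
The clause (¬z1) is unit, so z1 = False.
That conflicts with the unit clause (z1).
So every satisfying assignment has z6 = True.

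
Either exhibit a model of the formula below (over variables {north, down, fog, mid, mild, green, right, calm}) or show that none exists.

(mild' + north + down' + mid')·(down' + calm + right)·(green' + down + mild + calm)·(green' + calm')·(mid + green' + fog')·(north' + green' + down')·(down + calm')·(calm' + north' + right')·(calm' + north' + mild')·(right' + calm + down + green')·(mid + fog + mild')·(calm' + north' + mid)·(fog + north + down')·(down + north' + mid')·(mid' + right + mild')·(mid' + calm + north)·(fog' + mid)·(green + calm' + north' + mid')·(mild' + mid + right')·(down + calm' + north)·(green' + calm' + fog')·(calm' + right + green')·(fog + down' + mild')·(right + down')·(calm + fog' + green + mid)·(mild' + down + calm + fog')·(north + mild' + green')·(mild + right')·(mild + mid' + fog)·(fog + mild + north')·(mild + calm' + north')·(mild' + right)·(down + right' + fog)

Branch on green: set green = 0.
Branch on down: set down = 1.
(right) alone gives right = 1.
(mild) alone gives mild = 1.
(mid) alone gives mid = 1.
(north) alone gives north = 1.
(calm') alone gives calm = 0.
(fog) alone gives fog = 1.
Every clause now holds.

north: 1,  down: 1,  fog: 1,  mid: 1,  mild: 1,  green: 0,  right: 1,  calm: 0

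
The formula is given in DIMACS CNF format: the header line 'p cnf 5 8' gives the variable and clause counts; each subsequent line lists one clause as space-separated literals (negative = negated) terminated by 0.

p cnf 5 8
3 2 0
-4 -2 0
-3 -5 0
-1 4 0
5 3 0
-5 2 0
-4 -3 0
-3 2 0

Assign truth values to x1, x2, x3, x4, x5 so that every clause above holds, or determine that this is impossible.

x1=False, x2=True, x3=True, x4=False, x5=False

Suppose x3 = True.
From the singleton clause (¬x5), x5 = False.
From the singleton clause (¬x4), x4 = False.
From the singleton clause (¬x1), x1 = False.
From the singleton clause (x2), x2 = True.
Every clause now holds.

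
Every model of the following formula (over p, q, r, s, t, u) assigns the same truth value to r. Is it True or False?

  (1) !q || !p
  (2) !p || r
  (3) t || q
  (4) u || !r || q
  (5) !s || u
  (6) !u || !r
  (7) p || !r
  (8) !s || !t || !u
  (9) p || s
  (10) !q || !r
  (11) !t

Suppose r = true.
From the singleton clause (!u), u = false.
From the singleton clause (q), q = true.
But (!q) is also a unit clause — contradiction.
So every satisfying assignment has r = False.

False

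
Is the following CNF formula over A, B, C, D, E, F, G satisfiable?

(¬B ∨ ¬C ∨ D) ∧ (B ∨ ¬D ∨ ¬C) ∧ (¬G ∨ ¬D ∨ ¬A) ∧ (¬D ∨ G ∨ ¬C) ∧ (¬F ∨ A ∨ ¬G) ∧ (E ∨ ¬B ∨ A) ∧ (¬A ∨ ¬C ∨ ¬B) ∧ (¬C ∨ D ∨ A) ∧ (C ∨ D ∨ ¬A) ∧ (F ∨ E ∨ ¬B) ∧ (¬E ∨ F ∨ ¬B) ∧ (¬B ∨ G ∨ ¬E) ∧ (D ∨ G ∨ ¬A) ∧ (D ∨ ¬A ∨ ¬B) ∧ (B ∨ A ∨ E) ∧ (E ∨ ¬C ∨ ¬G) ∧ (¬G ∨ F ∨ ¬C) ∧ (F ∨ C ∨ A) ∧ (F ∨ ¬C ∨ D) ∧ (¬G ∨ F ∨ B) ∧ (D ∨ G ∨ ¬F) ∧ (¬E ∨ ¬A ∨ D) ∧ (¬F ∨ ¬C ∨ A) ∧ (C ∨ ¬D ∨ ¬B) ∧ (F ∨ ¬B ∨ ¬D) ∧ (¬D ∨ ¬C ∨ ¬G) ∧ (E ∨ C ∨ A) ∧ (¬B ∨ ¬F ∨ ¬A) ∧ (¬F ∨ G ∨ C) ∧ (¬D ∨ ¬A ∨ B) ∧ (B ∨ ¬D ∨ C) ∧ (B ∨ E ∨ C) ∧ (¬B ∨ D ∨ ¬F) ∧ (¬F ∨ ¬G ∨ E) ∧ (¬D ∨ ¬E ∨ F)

Branch on B: set B = False.
Branch on D: set D = False.
Branch on C: set C = False.
(¬A) alone gives A = False.
(E) alone gives E = True.
(F) alone gives F = True.
(¬G) alone gives G = False.
But (G) is also a unit clause — contradiction.
Undo C and try C = True.
(A) alone gives A = True.
(G) alone gives G = True.
(E) alone gives E = True.
But (¬E) is also a unit clause — contradiction.
Neither C = True nor C = False works.
Undo D and try D = True.
(¬C) alone gives C = False.
But (C) is also a unit clause — contradiction.
Neither D = True nor D = False works.
Undo B and try B = True.
Branch on C: set C = False.
(¬D) alone gives D = False.
(¬A) alone gives A = False.
(E) alone gives E = True.
(F) alone gives F = True.
But (¬F) is also a unit clause — contradiction.
Undo C and try C = True.
(D) alone gives D = True.
(G) alone gives G = True.
But (¬G) is also a unit clause — contradiction.
Neither C = True nor C = False works.
Neither B = True nor B = False works.
No assignment satisfies every clause.

Unsatisfiable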